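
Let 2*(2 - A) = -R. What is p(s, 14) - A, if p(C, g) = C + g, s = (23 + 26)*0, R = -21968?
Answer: 10996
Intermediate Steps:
s = 0 (s = 49*0 = 0)
A = -10982 (A = 2 - (-1)*(-21968)/2 = 2 - ½*21968 = 2 - 10984 = -10982)
p(s, 14) - A = (0 + 14) - 1*(-10982) = 14 + 10982 = 10996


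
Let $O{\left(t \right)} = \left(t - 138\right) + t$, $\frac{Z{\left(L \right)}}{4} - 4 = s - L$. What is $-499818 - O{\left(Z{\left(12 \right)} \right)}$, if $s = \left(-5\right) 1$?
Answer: $-499576$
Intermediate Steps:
$s = -5$
$Z{\left(L \right)} = -4 - 4 L$ ($Z{\left(L \right)} = 16 + 4 \left(-5 - L\right) = 16 - \left(20 + 4 L\right) = -4 - 4 L$)
$O{\left(t \right)} = -138 + 2 t$ ($O{\left(t \right)} = \left(-138 + t\right) + t = -138 + 2 t$)
$-499818 - O{\left(Z{\left(12 \right)} \right)} = -499818 - \left(-138 + 2 \left(-4 - 48\right)\right) = -499818 - \left(-138 + 2 \left(-52\right)\right) = -499818 - \left(-138 - 104\right) = -499818 - -242 = -499818 + 242 = -499576$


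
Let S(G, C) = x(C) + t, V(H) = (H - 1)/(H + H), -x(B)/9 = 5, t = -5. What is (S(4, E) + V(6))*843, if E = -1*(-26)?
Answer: -167195/4 ≈ -41799.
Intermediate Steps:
x(B) = -45 (x(B) = -9*5 = -45)
V(H) = (-1 + H)/(2*H) (V(H) = (-1 + H)/((2*H)) = (-1 + H)*(1/(2*H)) = (-1 + H)/(2*H))
E = 26
S(G, C) = -50 (S(G, C) = -45 - 5 = -50)
(S(4, E) + V(6))*843 = (-50 + (1/2)*(-1 + 6)/6)*843 = (-50 + (1/2)*(1/6)*5)*843 = (-50 + 5/12)*843 = -595/12*843 = -167195/4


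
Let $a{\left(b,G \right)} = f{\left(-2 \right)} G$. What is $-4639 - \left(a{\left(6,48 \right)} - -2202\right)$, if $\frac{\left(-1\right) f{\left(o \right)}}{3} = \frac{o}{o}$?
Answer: $-6697$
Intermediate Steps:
$f{\left(o \right)} = -3$ ($f{\left(o \right)} = - 3 \frac{o}{o} = \left(-3\right) 1 = -3$)
$a{\left(b,G \right)} = - 3 G$
$-4639 - \left(a{\left(6,48 \right)} - -2202\right) = -4639 - \left(\left(-3\right) 48 - -2202\right) = -4639 - \left(-144 + 2202\right) = -4639 - 2058 = -6697$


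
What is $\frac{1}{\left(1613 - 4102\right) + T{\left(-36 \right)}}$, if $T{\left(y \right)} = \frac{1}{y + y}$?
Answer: $- \frac{72}{179209} \approx -0.00040177$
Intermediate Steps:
$T{\left(y \right)} = \frac{1}{2 y}$
$\frac{1}{\left(1613 - 4102\right) + T{\left(-36 \right)}} = \frac{1}{\left(1613 - 4102\right) + \frac{1}{2 \left(-36\right)}} = \frac{1}{\left(1613 - 4102\right) + \frac{1}{2} \left(- \frac{1}{36}\right)} = \frac{1}{-2489 - \frac{1}{72}} = \frac{1}{- \frac{179209}{72}} = - \frac{72}{179209}$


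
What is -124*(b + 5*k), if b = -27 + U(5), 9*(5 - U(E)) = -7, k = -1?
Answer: 29264/9 ≈ 3251.6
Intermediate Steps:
U(E) = 52/9 (U(E) = 5 - ⅑*(-7) = 5 + 7/9 = 52/9)
b = -191/9 (b = -27 + 52/9 = -191/9 ≈ -21.222)
-124*(b + 5*k) = -124*(-191/9 + 5*(-1)) = -124*(-191/9 - 5) = -124*(-236/9) = 29264/9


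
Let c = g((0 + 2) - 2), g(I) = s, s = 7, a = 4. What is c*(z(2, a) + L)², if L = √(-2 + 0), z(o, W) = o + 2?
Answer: 98 + 56*I*√2 ≈ 98.0 + 79.196*I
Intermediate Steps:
z(o, W) = 2 + o
g(I) = 7
L = I*√2 (L = √(-2) = I*√2 ≈ 1.4142*I)
c = 7
c*(z(2, a) + L)² = 7*((2 + 2) + I*√2)² = 7*(4 + I*√2)²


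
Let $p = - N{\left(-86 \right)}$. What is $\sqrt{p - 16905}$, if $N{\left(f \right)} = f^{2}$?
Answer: $i \sqrt{24301} \approx 155.89 i$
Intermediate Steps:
$p = -7396$ ($p = - \left(-86\right)^{2} = \left(-1\right) 7396 = -7396$)
$\sqrt{p - 16905} = \sqrt{-7396 - 16905} = \sqrt{-24301} = i \sqrt{24301}$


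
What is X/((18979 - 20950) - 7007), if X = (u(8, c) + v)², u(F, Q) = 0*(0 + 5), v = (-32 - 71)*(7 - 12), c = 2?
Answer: -265225/8978 ≈ -29.542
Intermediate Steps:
v = 515 (v = -103*(-5) = 515)
u(F, Q) = 0 (u(F, Q) = 0*5 = 0)
X = 265225 (X = (0 + 515)² = 515² = 265225)
X/((18979 - 20950) - 7007) = 265225/((18979 - 20950) - 7007) = 265225/(-1971 - 7007) = 265225/(-8978) = 265225*(-1/8978) = -265225/8978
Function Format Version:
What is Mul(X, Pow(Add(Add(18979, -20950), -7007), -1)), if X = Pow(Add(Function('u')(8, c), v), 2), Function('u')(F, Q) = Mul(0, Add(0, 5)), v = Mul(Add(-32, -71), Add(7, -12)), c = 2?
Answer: Rational(-265225, 8978) ≈ -29.542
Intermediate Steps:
v = 515 (v = Mul(-103, -5) = 515)
Function('u')(F, Q) = 0 (Function('u')(F, Q) = Mul(0, 5) = 0)
X = 265225 (X = Pow(Add(0, 515), 2) = Pow(515, 2) = 265225)
Mul(X, Pow(Add(Add(18979, -20950), -7007), -1)) = Mul(265225, Pow(Add(Add(18979, -20950), -7007), -1)) = Mul(265225, Pow(Add(-1971, -7007), -1)) = Mul(265225, Pow(-8978, -1)) = Mul(265225, Rational(-1, 8978)) = Rational(-265225, 8978)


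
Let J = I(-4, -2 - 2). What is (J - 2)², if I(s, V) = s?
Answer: 36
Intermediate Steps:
J = -4
(J - 2)² = (-4 - 2)² = (-6)² = 36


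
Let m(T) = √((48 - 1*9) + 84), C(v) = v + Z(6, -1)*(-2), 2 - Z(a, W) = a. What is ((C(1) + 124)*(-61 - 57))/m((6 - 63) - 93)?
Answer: -15694*√123/123 ≈ -1415.1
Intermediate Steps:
Z(a, W) = 2 - a
C(v) = 8 + v (C(v) = v + (2 - 1*6)*(-2) = v + (2 - 6)*(-2) = v - 4*(-2) = v + 8 = 8 + v)
m(T) = √123 (m(T) = √((48 - 9) + 84) = √(39 + 84) = √123)
((C(1) + 124)*(-61 - 57))/m((6 - 63) - 93) = (((8 + 1) + 124)*(-61 - 57))/(√123) = ((9 + 124)*(-118))*(√123/123) = (133*(-118))*(√123/123) = -15694*√123/123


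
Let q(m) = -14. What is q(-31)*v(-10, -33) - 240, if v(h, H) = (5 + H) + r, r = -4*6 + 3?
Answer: 446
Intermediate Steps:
r = -21 (r = -24 + 3 = -21)
v(h, H) = -16 + H (v(h, H) = (5 + H) - 21 = -16 + H)
q(-31)*v(-10, -33) - 240 = -14*(-16 - 33) - 240 = -14*(-49) - 240 = 686 - 240 = 446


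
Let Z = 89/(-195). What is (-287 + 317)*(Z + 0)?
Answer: -178/13 ≈ -13.692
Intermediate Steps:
Z = -89/195 (Z = 89*(-1/195) = -89/195 ≈ -0.45641)
(-287 + 317)*(Z + 0) = (-287 + 317)*(-89/195 + 0) = 30*(-89/195) = -178/13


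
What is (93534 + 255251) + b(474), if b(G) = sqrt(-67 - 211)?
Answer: 348785 + I*sqrt(278) ≈ 3.4879e+5 + 16.673*I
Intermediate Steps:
b(G) = I*sqrt(278) (b(G) = sqrt(-278) = I*sqrt(278))
(93534 + 255251) + b(474) = (93534 + 255251) + I*sqrt(278) = 348785 + I*sqrt(278)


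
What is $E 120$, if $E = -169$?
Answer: $-20280$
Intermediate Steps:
$E 120 = \left(-169\right) 120 = -20280$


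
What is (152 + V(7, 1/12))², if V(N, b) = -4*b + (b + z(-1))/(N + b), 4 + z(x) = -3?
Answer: 1476557476/65025 ≈ 22708.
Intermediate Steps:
z(x) = -7 (z(x) = -4 - 3 = -7)
V(N, b) = -4*b + (-7 + b)/(N + b) (V(N, b) = -4*b + (b - 7)/(N + b) = -4*b + (-7 + b)/(N + b))
(152 + V(7, 1/12))² = (152 + (-7 + 1/12 - 4*(1/12)² - 4*7/12)/(7 + 1/12))² = (152 + (-7 + 1/12 - 4*(1/12)² - 4*7*1/12)/(7 + 1/12))² = (152 + (-7 + 1/12 - 4*1/144 - 7/3)/(85/12))² = (152 + 12*(-7 + 1/12 - 1/36 - 7/3)/85)² = (152 + (12/85)*(-167/18))² = (152 - 334/255)² = (38426/255)² = 1476557476/65025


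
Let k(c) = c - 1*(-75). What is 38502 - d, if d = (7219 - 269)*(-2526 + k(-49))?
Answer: 17413502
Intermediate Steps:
k(c) = 75 + c (k(c) = c + 75 = 75 + c)
d = -17375000 (d = (7219 - 269)*(-2526 + (75 - 49)) = 6950*(-2526 + 26) = 6950*(-2500) = -17375000)
38502 - d = 38502 - 1*(-17375000) = 38502 + 17375000 = 17413502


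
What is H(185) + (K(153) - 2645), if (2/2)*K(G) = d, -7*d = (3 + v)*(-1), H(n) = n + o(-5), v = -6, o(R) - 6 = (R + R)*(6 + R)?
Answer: -17251/7 ≈ -2464.4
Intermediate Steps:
o(R) = 6 + 2*R*(6 + R) (o(R) = 6 + (R + R)*(6 + R) = 6 + (2*R)*(6 + R) = 6 + 2*R*(6 + R))
H(n) = -4 + n (H(n) = n + (6 + 2*(-5)² + 12*(-5)) = n + (6 + 2*25 - 60) = n + (6 + 50 - 60) = n - 4 = -4 + n)
d = -3/7 (d = -(3 - 6)*(-1)/7 = -(-3)*(-1)/7 = -⅐*3 = -3/7 ≈ -0.42857)
K(G) = -3/7
H(185) + (K(153) - 2645) = (-4 + 185) + (-3/7 - 2645) = 181 - 18518/7 = -17251/7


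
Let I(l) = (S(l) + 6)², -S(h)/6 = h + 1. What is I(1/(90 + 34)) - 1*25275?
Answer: -97157091/3844 ≈ -25275.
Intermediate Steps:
S(h) = -6 - 6*h (S(h) = -6*(h + 1) = -6*(1 + h) = -6 - 6*h)
I(l) = 36*l² (I(l) = ((-6 - 6*l) + 6)² = (-6*l)² = 36*l²)
I(1/(90 + 34)) - 1*25275 = 36*(1/(90 + 34))² - 1*25275 = 36*(1/124)² - 25275 = 36*(1/15376) - 25275 = 9/3844 - 25275 = -97157091/3844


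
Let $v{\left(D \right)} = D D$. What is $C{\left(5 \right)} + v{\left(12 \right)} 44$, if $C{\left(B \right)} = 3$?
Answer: $6339$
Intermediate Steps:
$v{\left(D \right)} = D^{2}$
$C{\left(5 \right)} + v{\left(12 \right)} 44 = 3 + 12^{2} \cdot 44 = 3 + 144 \cdot 44 = 3 + 6336 = 6339$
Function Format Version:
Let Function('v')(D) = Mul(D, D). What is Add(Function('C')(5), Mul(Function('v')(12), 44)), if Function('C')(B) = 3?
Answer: 6339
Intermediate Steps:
Function('v')(D) = Pow(D, 2)
Add(Function('C')(5), Mul(Function('v')(12), 44)) = Add(3, Mul(Pow(12, 2), 44)) = Add(3, Mul(144, 44)) = Add(3, 6336) = 6339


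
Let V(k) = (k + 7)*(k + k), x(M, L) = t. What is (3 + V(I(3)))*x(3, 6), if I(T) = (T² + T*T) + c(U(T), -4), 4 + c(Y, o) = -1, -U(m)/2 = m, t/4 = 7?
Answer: 14644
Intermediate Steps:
t = 28 (t = 4*7 = 28)
x(M, L) = 28
U(m) = -2*m
c(Y, o) = -5 (c(Y, o) = -4 - 1 = -5)
I(T) = -5 + 2*T² (I(T) = (T² + T*T) - 5 = (T² + T²) - 5 = 2*T² - 5 = -5 + 2*T²)
V(k) = 2*k*(7 + k) (V(k) = (7 + k)*(2*k) = 2*k*(7 + k))
(3 + V(I(3)))*x(3, 6) = (3 + 2*(-5 + 2*3²)*(7 + (-5 + 2*3²)))*28 = (3 + 2*(-5 + 2*9)*(7 + (-5 + 2*9)))*28 = (3 + 2*(-5 + 18)*(7 + (-5 + 18)))*28 = (3 + 2*13*(7 + 13))*28 = (3 + 2*13*20)*28 = (3 + 520)*28 = 523*28 = 14644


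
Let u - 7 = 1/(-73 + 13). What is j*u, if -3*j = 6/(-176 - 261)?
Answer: 419/13110 ≈ 0.031960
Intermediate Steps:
j = 2/437 (j = -2/(-176 - 261) = -2/(-437) = -2*(-1)/437 = -⅓*(-6/437) = 2/437 ≈ 0.0045767)
u = 419/60 (u = 7 + 1/(-73 + 13) = 7 + 1/(-60) = 7 - 1/60 = 419/60 ≈ 6.9833)
j*u = (2/437)*(419/60) = 419/13110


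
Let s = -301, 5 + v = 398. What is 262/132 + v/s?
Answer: 13493/19866 ≈ 0.67920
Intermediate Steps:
v = 393 (v = -5 + 398 = 393)
262/132 + v/s = 262/132 + 393/(-301) = 262*(1/132) + 393*(-1/301) = 131/66 - 393/301 = 13493/19866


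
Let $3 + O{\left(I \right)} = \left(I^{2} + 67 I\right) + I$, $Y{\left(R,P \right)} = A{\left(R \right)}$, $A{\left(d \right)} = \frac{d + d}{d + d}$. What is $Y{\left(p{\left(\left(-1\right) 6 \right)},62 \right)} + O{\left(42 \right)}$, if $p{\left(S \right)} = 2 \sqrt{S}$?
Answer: $4618$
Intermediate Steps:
$A{\left(d \right)} = 1$ ($A{\left(d \right)} = \frac{2 d}{2 d} = 2 d \frac{1}{2 d} = 1$)
$Y{\left(R,P \right)} = 1$
$O{\left(I \right)} = -3 + I^{2} + 68 I$ ($O{\left(I \right)} = -3 + \left(\left(I^{2} + 67 I\right) + I\right) = -3 + \left(I^{2} + 68 I\right) = -3 + I^{2} + 68 I$)
$Y{\left(p{\left(\left(-1\right) 6 \right)},62 \right)} + O{\left(42 \right)} = 1 + \left(-3 + 42^{2} + 68 \cdot 42\right) = 1 + \left(-3 + 1764 + 2856\right) = 1 + 4617 = 4618$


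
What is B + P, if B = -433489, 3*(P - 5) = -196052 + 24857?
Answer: -490549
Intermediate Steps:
P = -57060 (P = 5 + (-196052 + 24857)/3 = 5 + (⅓)*(-171195) = 5 - 57065 = -57060)
B + P = -433489 - 57060 = -490549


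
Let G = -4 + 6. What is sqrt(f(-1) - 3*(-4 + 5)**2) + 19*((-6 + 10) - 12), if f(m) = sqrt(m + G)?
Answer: -152 + I*sqrt(2) ≈ -152.0 + 1.4142*I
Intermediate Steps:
G = 2
f(m) = sqrt(2 + m) (f(m) = sqrt(m + 2) = sqrt(2 + m))
sqrt(f(-1) - 3*(-4 + 5)**2) + 19*((-6 + 10) - 12) = sqrt(sqrt(2 - 1) - 3*(-4 + 5)**2) + 19*((-6 + 10) - 12) = sqrt(sqrt(1) - 3*1**2) + 19*(4 - 12) = sqrt(1 - 3*1) + 19*(-8) = sqrt(1 - 3) - 152 = sqrt(-2) - 152 = I*sqrt(2) - 152 = -152 + I*sqrt(2)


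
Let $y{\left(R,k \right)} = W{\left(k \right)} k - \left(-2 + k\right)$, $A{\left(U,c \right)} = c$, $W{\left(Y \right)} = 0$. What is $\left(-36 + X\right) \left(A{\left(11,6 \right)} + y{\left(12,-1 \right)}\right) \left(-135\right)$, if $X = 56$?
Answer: $-24300$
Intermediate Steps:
$y{\left(R,k \right)} = 2 - k$ ($y{\left(R,k \right)} = 0 k - \left(-2 + k\right) = 0 - \left(-2 + k\right) = 2 - k$)
$\left(-36 + X\right) \left(A{\left(11,6 \right)} + y{\left(12,-1 \right)}\right) \left(-135\right) = \left(-36 + 56\right) \left(6 + \left(2 - -1\right)\right) \left(-135\right) = 20 \left(6 + \left(2 + 1\right)\right) \left(-135\right) = 20 \left(6 + 3\right) \left(-135\right) = 20 \cdot 9 \left(-135\right) = 180 \left(-135\right) = -24300$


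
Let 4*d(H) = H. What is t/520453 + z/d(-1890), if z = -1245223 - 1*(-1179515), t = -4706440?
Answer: 63948265648/491828085 ≈ 130.02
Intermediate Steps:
z = -65708 (z = -1245223 + 1179515 = -65708)
d(H) = H/4
t/520453 + z/d(-1890) = -4706440/520453 - 65708/((1/4)*(-1890)) = -4706440*1/520453 - 65708/(-945/2) = -4706440/520453 - 65708*(-2/945) = -4706440/520453 + 131416/945 = 63948265648/491828085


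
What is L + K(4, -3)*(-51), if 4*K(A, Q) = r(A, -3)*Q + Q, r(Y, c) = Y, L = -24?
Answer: 669/4 ≈ 167.25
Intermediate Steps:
K(A, Q) = Q/4 + A*Q/4 (K(A, Q) = (A*Q + Q)/4 = (Q + A*Q)/4 = Q/4 + A*Q/4)
L + K(4, -3)*(-51) = -24 + ((¼)*(-3)*(1 + 4))*(-51) = -24 + ((¼)*(-3)*5)*(-51) = -24 - 15/4*(-51) = -24 + 765/4 = 669/4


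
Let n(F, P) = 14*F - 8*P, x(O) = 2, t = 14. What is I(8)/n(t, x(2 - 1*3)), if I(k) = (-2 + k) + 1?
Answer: 7/180 ≈ 0.038889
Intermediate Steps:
n(F, P) = -8*P + 14*F
I(k) = -1 + k
I(8)/n(t, x(2 - 1*3)) = (-1 + 8)/(-8*2 + 14*14) = 7/(-16 + 196) = 7/180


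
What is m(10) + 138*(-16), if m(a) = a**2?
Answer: -2108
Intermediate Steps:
m(10) + 138*(-16) = 10**2 + 138*(-16) = 100 - 2208 = -2108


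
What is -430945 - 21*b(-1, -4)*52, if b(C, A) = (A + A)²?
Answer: -500833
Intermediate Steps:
b(C, A) = 4*A² (b(C, A) = (2*A)² = 4*A²)
-430945 - 21*b(-1, -4)*52 = -430945 - 21*(4*(-4)²)*52 = -430945 - 21*(4*16)*52 = -430945 - 21*64*52 = -430945 - 1344*52 = -430945 - 1*69888 = -430945 - 69888 = -500833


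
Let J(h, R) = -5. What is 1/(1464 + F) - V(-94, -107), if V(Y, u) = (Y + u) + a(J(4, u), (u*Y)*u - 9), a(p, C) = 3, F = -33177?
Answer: 6279173/31713 ≈ 198.00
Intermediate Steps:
V(Y, u) = 3 + Y + u (V(Y, u) = (Y + u) + 3 = 3 + Y + u)
1/(1464 + F) - V(-94, -107) = 1/(1464 - 33177) - (3 - 94 - 107) = 1/(-31713) - 1*(-198) = -1/31713 + 198 = 6279173/31713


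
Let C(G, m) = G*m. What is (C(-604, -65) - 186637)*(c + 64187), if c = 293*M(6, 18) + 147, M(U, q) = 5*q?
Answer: -13367683408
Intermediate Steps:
c = 26517 (c = 293*(5*18) + 147 = 293*90 + 147 = 26370 + 147 = 26517)
(C(-604, -65) - 186637)*(c + 64187) = (-604*(-65) - 186637)*(26517 + 64187) = (39260 - 186637)*90704 = -147377*90704 = -13367683408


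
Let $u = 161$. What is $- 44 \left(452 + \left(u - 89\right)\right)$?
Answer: $-23056$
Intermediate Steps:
$- 44 \left(452 + \left(u - 89\right)\right) = - 44 \left(452 + \left(161 - 89\right)\right) = - 44 \left(452 + 72\right) = \left(-44\right) 524 = -23056$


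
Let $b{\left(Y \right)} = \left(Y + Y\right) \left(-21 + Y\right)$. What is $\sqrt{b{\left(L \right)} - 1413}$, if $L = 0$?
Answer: $3 i \sqrt{157} \approx 37.59 i$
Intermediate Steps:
$b{\left(Y \right)} = 2 Y \left(-21 + Y\right)$
$\sqrt{b{\left(L \right)} - 1413} = \sqrt{2 \cdot 0 \left(-21 + 0\right) - 1413} = \sqrt{2 \cdot 0 \left(-21\right) - 1413} = \sqrt{0 - 1413} = \sqrt{-1413} = 3 i \sqrt{157}$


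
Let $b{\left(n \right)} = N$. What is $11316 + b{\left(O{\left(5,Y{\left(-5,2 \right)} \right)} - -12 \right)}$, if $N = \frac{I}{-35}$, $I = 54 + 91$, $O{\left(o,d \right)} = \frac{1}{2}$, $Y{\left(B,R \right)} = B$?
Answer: $\frac{79183}{7} \approx 11312.0$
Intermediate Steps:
$O{\left(o,d \right)} = \frac{1}{2}$
$I = 145$
$N = - \frac{29}{7}$ ($N = \frac{145}{-35} = 145 \left(- \frac{1}{35}\right) = - \frac{29}{7} \approx -4.1429$)
$b{\left(n \right)} = - \frac{29}{7}$
$11316 + b{\left(O{\left(5,Y{\left(-5,2 \right)} \right)} - -12 \right)} = 11316 - \frac{29}{7} = \frac{79183}{7}$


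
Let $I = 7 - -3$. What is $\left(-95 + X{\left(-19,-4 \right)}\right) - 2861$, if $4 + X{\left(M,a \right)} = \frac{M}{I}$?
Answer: $- \frac{29619}{10} \approx -2961.9$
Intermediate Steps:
$I = 10$ ($I = 7 + 3 = 10$)
$X{\left(M,a \right)} = -4 + \frac{M}{10}$
$\left(-95 + X{\left(-19,-4 \right)}\right) - 2861 = \left(-95 + \left(-4 + \frac{1}{10} \left(-19\right)\right)\right) - 2861 = \left(-95 - \frac{59}{10}\right) - 2861 = - \frac{1009}{10} - 2861 = - \frac{29619}{10}$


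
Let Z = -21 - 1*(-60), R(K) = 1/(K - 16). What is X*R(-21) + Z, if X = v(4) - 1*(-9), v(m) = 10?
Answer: 1424/37 ≈ 38.487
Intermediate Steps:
R(K) = 1/(-16 + K)
Z = 39 (Z = -21 + 60 = 39)
X = 19 (X = 10 - 1*(-9) = 10 + 9 = 19)
X*R(-21) + Z = 19/(-16 - 21) + 39 = 19/(-37) + 39 = 19*(-1/37) + 39 = -19/37 + 39 = 1424/37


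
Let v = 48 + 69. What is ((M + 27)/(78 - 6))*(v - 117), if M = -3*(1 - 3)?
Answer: 0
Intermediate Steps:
M = 6 (M = -3*(-2) = 6)
v = 117
((M + 27)/(78 - 6))*(v - 117) = ((6 + 27)/(78 - 6))*(117 - 117) = (33/72)*0 = (33*(1/72))*0 = (11/24)*0 = 0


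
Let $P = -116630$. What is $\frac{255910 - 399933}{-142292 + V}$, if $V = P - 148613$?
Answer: $\frac{144023}{407535} \approx 0.3534$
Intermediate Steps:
$V = -265243$ ($V = -116630 - 148613 = -265243$)
$\frac{255910 - 399933}{-142292 + V} = \frac{255910 - 399933}{-142292 - 265243} = - \frac{144023}{-407535} = \left(-144023\right) \left(- \frac{1}{407535}\right) = \frac{144023}{407535}$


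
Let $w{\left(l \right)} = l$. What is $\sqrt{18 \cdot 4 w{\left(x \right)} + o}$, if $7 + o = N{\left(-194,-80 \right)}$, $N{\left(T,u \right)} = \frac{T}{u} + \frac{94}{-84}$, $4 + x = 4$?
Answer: $\frac{i \sqrt{1004430}}{420} \approx 2.3862 i$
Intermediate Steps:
$x = 0$ ($x = -4 + 4 = 0$)
$N{\left(T,u \right)} = - \frac{47}{42} + \frac{T}{u}$ ($N{\left(T,u \right)} = \frac{T}{u} + 94 \left(- \frac{1}{84}\right) = \frac{T}{u} - \frac{47}{42} = - \frac{47}{42} + \frac{T}{u}$)
$o = - \frac{4783}{840}$ ($o = -7 - \left(\frac{47}{42} + \frac{194}{-80}\right) = -7 - - \frac{1097}{840} = -7 + \left(- \frac{47}{42} + \frac{97}{40}\right) = -7 + \frac{1097}{840} = - \frac{4783}{840} \approx -5.694$)
$\sqrt{18 \cdot 4 w{\left(x \right)} + o} = \sqrt{18 \cdot 4 \cdot 0 - \frac{4783}{840}} = \sqrt{72 \cdot 0 - \frac{4783}{840}} = \sqrt{0 - \frac{4783}{840}} = \sqrt{- \frac{4783}{840}} = \frac{i \sqrt{1004430}}{420}$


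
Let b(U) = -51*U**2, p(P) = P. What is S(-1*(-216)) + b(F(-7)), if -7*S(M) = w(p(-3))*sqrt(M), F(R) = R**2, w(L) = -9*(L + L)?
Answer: -122451 - 324*sqrt(6)/7 ≈ -1.2256e+5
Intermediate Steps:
w(L) = -18*L
S(M) = -54*sqrt(M)/7 (S(M) = -(-18*(-3))*sqrt(M)/7 = -54*sqrt(M)/7)
S(-1*(-216)) + b(F(-7)) = -54*sqrt(216)/7 - 51*((-7)**2)**2 = -324*sqrt(6)/7 - 51*49**2 = -324*sqrt(6)/7 - 51*2401 = -324*sqrt(6)/7 - 122451 = -122451 - 324*sqrt(6)/7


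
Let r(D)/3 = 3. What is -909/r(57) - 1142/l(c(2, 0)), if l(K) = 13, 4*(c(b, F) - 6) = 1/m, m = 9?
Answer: -2455/13 ≈ -188.85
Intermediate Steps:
r(D) = 9 (r(D) = 3*3 = 9)
c(b, F) = 217/36 (c(b, F) = 6 + (1/4)/9 = 6 + (1/4)*(1/9) = 6 + 1/36 = 217/36)
-909/r(57) - 1142/l(c(2, 0)) = -909/9 - 1142/13 = -909*1/9 - 1142*1/13 = -101 - 1142/13 = -2455/13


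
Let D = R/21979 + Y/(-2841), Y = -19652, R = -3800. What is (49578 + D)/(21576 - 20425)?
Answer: 3096187418450/71871132189 ≈ 43.080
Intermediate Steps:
D = 421135508/62442339 (D = -3800/21979 - 19652/(-2841) = -3800*1/21979 - 19652*(-1/2841) = -3800/21979 + 19652/2841 = 421135508/62442339 ≈ 6.7444)
(49578 + D)/(21576 - 20425) = (49578 + 421135508/62442339)/(21576 - 20425) = (3096187418450/62442339)/1151 = (3096187418450/62442339)*(1/1151) = 3096187418450/71871132189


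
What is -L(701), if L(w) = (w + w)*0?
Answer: 0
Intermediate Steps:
L(w) = 0 (L(w) = (2*w)*0 = 0)
-L(701) = -1*0 = 0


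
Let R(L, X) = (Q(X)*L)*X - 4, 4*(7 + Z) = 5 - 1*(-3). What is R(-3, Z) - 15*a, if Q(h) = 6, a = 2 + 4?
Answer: -4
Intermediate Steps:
a = 6
Z = -5 (Z = -7 + (5 - 1*(-3))/4 = -7 + (5 + 3)/4 = -7 + (¼)*8 = -7 + 2 = -5)
R(L, X) = -4 + 6*L*X (R(L, X) = (6*L)*X - 4 = 6*L*X - 4 = -4 + 6*L*X)
R(-3, Z) - 15*a = (-4 + 6*(-3)*(-5)) - 15*6 = (-4 + 90) - 90 = 86 - 90 = -4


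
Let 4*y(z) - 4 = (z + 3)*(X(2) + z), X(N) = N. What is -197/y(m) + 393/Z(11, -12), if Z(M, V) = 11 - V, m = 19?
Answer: 82507/5359 ≈ 15.396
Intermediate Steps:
y(z) = 1 + (2 + z)*(3 + z)/4 (y(z) = 1 + ((z + 3)*(2 + z))/4 = 1 + ((3 + z)*(2 + z))/4 = 1 + ((2 + z)*(3 + z))/4 = 1 + (2 + z)*(3 + z)/4)
-197/y(m) + 393/Z(11, -12) = -197/(5/2 + (¼)*19² + (5/4)*19) + 393/(11 - 1*(-12)) = -197/(5/2 + (¼)*361 + 95/4) + 393/(11 + 12) = -197/(5/2 + 361/4 + 95/4) + 393/23 = -197/233/2 + 393*(1/23) = -197*2/233 + 393/23 = -394/233 + 393/23 = 82507/5359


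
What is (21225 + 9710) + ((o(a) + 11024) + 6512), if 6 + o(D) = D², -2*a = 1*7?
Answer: 193909/4 ≈ 48477.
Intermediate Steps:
a = -7/2 ≈ -3.5000
o(D) = -6 + D²
(21225 + 9710) + ((o(a) + 11024) + 6512) = (21225 + 9710) + (((-6 + (-7/2)²) + 11024) + 6512) = 30935 + (((-6 + 49/4) + 11024) + 6512) = 30935 + ((25/4 + 11024) + 6512) = 30935 + (44121/4 + 6512) = 30935 + 70169/4 = 193909/4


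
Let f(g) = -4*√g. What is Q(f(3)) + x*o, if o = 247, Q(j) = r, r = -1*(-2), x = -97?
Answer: -23957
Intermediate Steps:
r = 2
Q(j) = 2
Q(f(3)) + x*o = 2 - 97*247 = 2 - 23959 = -23957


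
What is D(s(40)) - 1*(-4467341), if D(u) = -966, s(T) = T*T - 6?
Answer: 4466375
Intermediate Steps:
s(T) = -6 + T**2 (s(T) = T**2 - 6 = -6 + T**2)
D(s(40)) - 1*(-4467341) = -966 - 1*(-4467341) = -966 + 4467341 = 4466375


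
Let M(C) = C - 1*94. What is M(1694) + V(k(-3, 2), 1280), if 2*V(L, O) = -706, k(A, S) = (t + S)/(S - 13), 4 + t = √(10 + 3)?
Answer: 1247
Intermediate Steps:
t = -4 + √13 (t = -4 + √(10 + 3) = -4 + √13 ≈ -0.39445)
M(C) = -94 + C (M(C) = C - 94 = -94 + C)
k(A, S) = (-4 + S + √13)/(-13 + S) (k(A, S) = ((-4 + √13) + S)/(S - 13) = (-4 + S + √13)/(-13 + S))
V(L, O) = -353 (V(L, O) = (½)*(-706) = -353)
M(1694) + V(k(-3, 2), 1280) = (-94 + 1694) - 353 = 1600 - 353 = 1247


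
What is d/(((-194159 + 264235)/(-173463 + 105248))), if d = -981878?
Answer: 33489403885/35038 ≈ 9.5580e+5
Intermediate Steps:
d/(((-194159 + 264235)/(-173463 + 105248))) = -981878*(-173463 + 105248)/(-194159 + 264235) = -981878/(70076/(-68215)) = -981878/(70076*(-1/68215)) = -981878/(-70076/68215) = -981878*(-68215/70076) = 33489403885/35038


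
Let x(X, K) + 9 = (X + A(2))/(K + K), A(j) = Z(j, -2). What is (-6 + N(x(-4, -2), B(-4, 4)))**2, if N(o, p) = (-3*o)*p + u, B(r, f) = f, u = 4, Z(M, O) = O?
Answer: 7744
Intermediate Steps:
A(j) = -2
x(X, K) = -9 + (-2 + X)/(2*K) (x(X, K) = -9 + (X - 2)/(K + K) = -9 + (-2 + X)/((2*K)) = -9 + (-2 + X)*(1/(2*K)) = -9 + (-2 + X)/(2*K))
N(o, p) = 4 - 3*o*p (N(o, p) = (-3*o)*p + 4 = -3*o*p + 4 = 4 - 3*o*p)
(-6 + N(x(-4, -2), B(-4, 4)))**2 = (-6 + (4 - 3*(1/2)*(-2 - 4 - 18*(-2))/(-2)*4))**2 = (-6 + (4 - 3*(1/2)*(-1/2)*(-2 - 4 + 36)*4))**2 = (-6 + (4 - 3*(1/2)*(-1/2)*30*4))**2 = (-6 + (4 - 3*(-15/2)*4))**2 = (-6 + (4 + 90))**2 = (-6 + 94)**2 = 88**2 = 7744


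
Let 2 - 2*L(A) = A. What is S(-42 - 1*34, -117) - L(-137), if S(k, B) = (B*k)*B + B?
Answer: -2081101/2 ≈ -1.0406e+6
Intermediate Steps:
L(A) = 1 - A/2
S(k, B) = B + k*B² (S(k, B) = k*B² + B = B + k*B²)
S(-42 - 1*34, -117) - L(-137) = -117*(1 - 117*(-42 - 1*34)) - (1 - ½*(-137)) = -117*(1 - 117*(-42 - 34)) - (1 + 137/2) = -117*(1 - 117*(-76)) - 1*139/2 = -117*(1 + 8892) - 139/2 = -117*8893 - 139/2 = -1040481 - 139/2 = -2081101/2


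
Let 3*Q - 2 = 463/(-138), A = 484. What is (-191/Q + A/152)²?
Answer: 9165386898721/50495236 ≈ 1.8151e+5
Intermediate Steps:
Q = -187/414 (Q = ⅔ + (463/(-138))/3 = ⅔ + (463*(-1/138))/3 = ⅔ + (⅓)*(-463/138) = ⅔ - 463/414 = -187/414 ≈ -0.45169)
(-191/Q + A/152)² = (-191/(-187/414) + 484/152)² = (-191*(-414/187) + 484*(1/152))² = (79074/187 + 121/38)² = (3027439/7106)² = 9165386898721/50495236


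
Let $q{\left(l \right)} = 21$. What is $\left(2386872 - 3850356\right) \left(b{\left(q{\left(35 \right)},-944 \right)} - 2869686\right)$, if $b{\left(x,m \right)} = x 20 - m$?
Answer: $4197743353848$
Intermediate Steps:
$b{\left(x,m \right)} = - m + 20 x$ ($b{\left(x,m \right)} = 20 x - m = - m + 20 x$)
$\left(2386872 - 3850356\right) \left(b{\left(q{\left(35 \right)},-944 \right)} - 2869686\right) = \left(2386872 - 3850356\right) \left(\left(\left(-1\right) \left(-944\right) + 20 \cdot 21\right) - 2869686\right) = - 1463484 \left(\left(944 + 420\right) - 2869686\right) = - 1463484 \left(1364 - 2869686\right) = \left(-1463484\right) \left(-2868322\right) = 4197743353848$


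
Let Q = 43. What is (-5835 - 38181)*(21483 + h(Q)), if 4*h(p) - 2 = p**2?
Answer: -965964132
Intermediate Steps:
h(p) = 1/2 + p**2/4
(-5835 - 38181)*(21483 + h(Q)) = (-5835 - 38181)*(21483 + (1/2 + (1/4)*43**2)) = -44016*(21483 + (1/2 + (1/4)*1849)) = -44016*(21483 + (1/2 + 1849/4)) = -44016*(21483 + 1851/4) = -44016*87783/4 = -965964132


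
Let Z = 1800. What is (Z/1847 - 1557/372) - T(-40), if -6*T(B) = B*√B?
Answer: -735393/229028 - 40*I*√10/3 ≈ -3.2109 - 42.164*I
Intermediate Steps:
T(B) = -B^(3/2)/6 (T(B) = -B*√B/6 = -B^(3/2)/6)
(Z/1847 - 1557/372) - T(-40) = (1800/1847 - 1557/372) - (-1)*(-40)^(3/2)/6 = (1800*(1/1847) - 1557*1/372) - (-1)*(-80*I*√10)/6 = (1800/1847 - 519/124) - 40*I*√10/3 = -735393/229028 - 40*I*√10/3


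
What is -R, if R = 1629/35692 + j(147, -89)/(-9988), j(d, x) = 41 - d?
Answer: -5013451/89122924 ≈ -0.056253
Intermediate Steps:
R = 5013451/89122924 (R = 1629/35692 + (41 - 1*147)/(-9988) = 1629*(1/35692) + (41 - 147)*(-1/9988) = 1629/35692 - 106*(-1/9988) = 1629/35692 + 53/4994 = 5013451/89122924 ≈ 0.056253)
-R = -1*5013451/89122924 = -5013451/89122924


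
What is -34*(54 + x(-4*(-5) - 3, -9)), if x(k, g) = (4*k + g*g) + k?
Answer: -7480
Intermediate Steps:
x(k, g) = g² + 5*k (x(k, g) = (4*k + g²) + k = (g² + 4*k) + k = g² + 5*k)
-34*(54 + x(-4*(-5) - 3, -9)) = -34*(54 + ((-9)² + 5*(-4*(-5) - 3))) = -34*(54 + (81 + 5*(20 - 3))) = -34*(54 + (81 + 5*17)) = -34*(54 + (81 + 85)) = -34*(54 + 166) = -34*220 = -7480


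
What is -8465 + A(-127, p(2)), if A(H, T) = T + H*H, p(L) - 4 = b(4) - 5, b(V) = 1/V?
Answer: 30653/4 ≈ 7663.3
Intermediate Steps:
p(L) = -3/4 (p(L) = 4 + (1/4 - 5) = 4 - 19/4 = -3/4)
A(H, T) = T + H**2
-8465 + A(-127, p(2)) = -8465 + (-3/4 + (-127)**2) = -8465 + (-3/4 + 16129) = -8465 + 64513/4 = 30653/4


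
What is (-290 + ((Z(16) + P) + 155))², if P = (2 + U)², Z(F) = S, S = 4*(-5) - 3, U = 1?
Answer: 22201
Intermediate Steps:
S = -23 (S = -20 - 3 = -23)
Z(F) = -23
P = 9 (P = (2 + 1)² = 3² = 9)
(-290 + ((Z(16) + P) + 155))² = (-290 + ((-23 + 9) + 155))² = (-290 + (-14 + 155))² = (-290 + 141)² = (-149)² = 22201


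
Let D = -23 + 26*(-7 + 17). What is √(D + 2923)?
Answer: 2*√790 ≈ 56.214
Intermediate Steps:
D = 237 (D = -23 + 26*10 = -23 + 260 = 237)
√(D + 2923) = √(237 + 2923) = √3160 = 2*√790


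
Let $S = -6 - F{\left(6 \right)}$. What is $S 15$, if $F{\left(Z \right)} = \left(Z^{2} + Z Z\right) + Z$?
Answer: $-1260$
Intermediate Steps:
$F{\left(Z \right)} = Z + 2 Z^{2}$ ($F{\left(Z \right)} = \left(Z^{2} + Z^{2}\right) + Z = 2 Z^{2} + Z = Z + 2 Z^{2}$)
$S = -84$ ($S = -6 - 6 \left(1 + 2 \cdot 6\right) = -6 - 6 \left(1 + 12\right) = -6 - 6 \cdot 13 = -6 - 78 = -84$)
$S 15 = \left(-84\right) 15 = -1260$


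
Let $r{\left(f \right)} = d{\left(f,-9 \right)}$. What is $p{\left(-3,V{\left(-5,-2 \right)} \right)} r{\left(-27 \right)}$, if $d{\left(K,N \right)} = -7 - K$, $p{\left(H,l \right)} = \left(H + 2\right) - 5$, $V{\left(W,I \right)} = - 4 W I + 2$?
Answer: $-120$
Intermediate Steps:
$V{\left(W,I \right)} = 2 - 4 I W$ ($V{\left(W,I \right)} = - 4 I W + 2 = 2 - 4 I W$)
$p{\left(H,l \right)} = -3 + H$ ($p{\left(H,l \right)} = \left(2 + H\right) - 5 = -3 + H$)
$r{\left(f \right)} = -7 - f$
$p{\left(-3,V{\left(-5,-2 \right)} \right)} r{\left(-27 \right)} = \left(-3 - 3\right) \left(-7 - -27\right) = - 6 \left(-7 + 27\right) = \left(-6\right) 20 = -120$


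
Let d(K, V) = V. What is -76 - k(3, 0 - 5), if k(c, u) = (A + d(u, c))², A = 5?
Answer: -140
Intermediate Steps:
k(c, u) = (5 + c)²
-76 - k(3, 0 - 5) = -76 - (5 + 3)² = -76 - 1*8² = -76 - 1*64 = -76 - 64 = -140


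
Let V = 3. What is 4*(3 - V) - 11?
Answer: -11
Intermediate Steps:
4*(3 - V) - 11 = 4*(3 - 1*3) - 11 = 4*(3 - 3) - 11 = 4*0 - 11 = 0 - 11 = -11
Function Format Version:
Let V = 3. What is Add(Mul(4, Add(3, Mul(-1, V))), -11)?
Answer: -11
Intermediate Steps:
Add(Mul(4, Add(3, Mul(-1, V))), -11) = Add(Mul(4, Add(3, Mul(-1, 3))), -11) = Add(Mul(4, Add(3, -3)), -11) = Add(Mul(4, 0), -11) = Add(0, -11) = -11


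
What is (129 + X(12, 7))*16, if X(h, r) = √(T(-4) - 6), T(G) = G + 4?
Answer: 2064 + 16*I*√6 ≈ 2064.0 + 39.192*I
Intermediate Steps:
T(G) = 4 + G
X(h, r) = I*√6 (X(h, r) = √((4 - 4) - 6) = √(0 - 6) = √(-6) = I*√6)
(129 + X(12, 7))*16 = (129 + I*√6)*16 = 2064 + 16*I*√6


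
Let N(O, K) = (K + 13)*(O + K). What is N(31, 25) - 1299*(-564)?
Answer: 734764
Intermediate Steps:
N(O, K) = (13 + K)*(K + O)
N(31, 25) - 1299*(-564) = (25**2 + 13*25 + 13*31 + 25*31) - 1299*(-564) = (625 + 325 + 403 + 775) + 732636 = 2128 + 732636 = 734764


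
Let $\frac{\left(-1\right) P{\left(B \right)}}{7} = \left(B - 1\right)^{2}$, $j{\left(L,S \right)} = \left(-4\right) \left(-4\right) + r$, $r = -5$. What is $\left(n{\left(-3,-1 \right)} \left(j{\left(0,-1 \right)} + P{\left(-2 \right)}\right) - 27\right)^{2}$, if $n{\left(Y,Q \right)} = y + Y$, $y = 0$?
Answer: $16641$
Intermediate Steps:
$n{\left(Y,Q \right)} = Y$ ($n{\left(Y,Q \right)} = 0 + Y = Y$)
$j{\left(L,S \right)} = 11$ ($j{\left(L,S \right)} = \left(-4\right) \left(-4\right) - 5 = 16 - 5 = 11$)
$P{\left(B \right)} = - 7 \left(-1 + B\right)^{2}$ ($P{\left(B \right)} = - 7 \left(B - 1\right)^{2} = - 7 \left(-1 + B\right)^{2}$)
$\left(n{\left(-3,-1 \right)} \left(j{\left(0,-1 \right)} + P{\left(-2 \right)}\right) - 27\right)^{2} = \left(- 3 \left(11 - 7 \left(-1 - 2\right)^{2}\right) - 27\right)^{2} = \left(- 3 \left(11 - 7 \left(-3\right)^{2}\right) - 27\right)^{2} = \left(- 3 \left(11 - 63\right) - 27\right)^{2} = \left(\left(-3\right) \left(-52\right) - 27\right)^{2} = \left(156 - 27\right)^{2} = 129^{2} = 16641$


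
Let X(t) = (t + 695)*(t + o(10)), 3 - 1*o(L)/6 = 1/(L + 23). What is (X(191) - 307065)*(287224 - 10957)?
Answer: -370908614991/11 ≈ -3.3719e+10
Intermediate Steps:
o(L) = 18 - 6/(23 + L) (o(L) = 18 - 6/(L + 23) = 18 - 6/(23 + L))
X(t) = (695 + t)*(196/11 + t) (X(t) = (t + 695)*(t + 6*(68 + 3*10)/(23 + 10)) = (695 + t)*(t + 6*(68 + 30)/33) = (695 + t)*(t + 6*(1/33)*98) = (695 + t)*(t + 196/11) = (695 + t)*(196/11 + t))
(X(191) - 307065)*(287224 - 10957) = ((136220/11 + 191² + (7841/11)*191) - 307065)*(287224 - 10957) = ((136220/11 + 36481 + 1497631/11) - 307065)*276267 = (2035142/11 - 307065)*276267 = -1342573/11*276267 = -370908614991/11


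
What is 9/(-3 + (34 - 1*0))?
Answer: 9/31 ≈ 0.29032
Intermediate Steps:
9/(-3 + (34 - 1*0)) = 9/(-3 + (34 + 0)) = 9/(-3 + 34) = 9/31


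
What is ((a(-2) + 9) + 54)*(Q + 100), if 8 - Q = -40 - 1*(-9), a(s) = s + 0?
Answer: 8479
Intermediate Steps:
a(s) = s
Q = 39 (Q = 8 - (-40 - 1*(-9)) = 8 - (-40 + 9) = 8 - 1*(-31) = 8 + 31 = 39)
((a(-2) + 9) + 54)*(Q + 100) = ((-2 + 9) + 54)*(39 + 100) = (7 + 54)*139 = 61*139 = 8479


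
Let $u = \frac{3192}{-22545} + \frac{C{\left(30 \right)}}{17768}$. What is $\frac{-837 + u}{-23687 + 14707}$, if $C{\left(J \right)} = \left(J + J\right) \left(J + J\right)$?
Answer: $\frac{13969193549}{149883518700} \approx 0.0932$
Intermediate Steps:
$C{\left(J \right)} = 4 J^{2}$ ($C{\left(J \right)} = 2 J 2 J = 4 J^{2}$)
$u = \frac{1018606}{16690815}$ ($u = \frac{3192}{-22545} + \frac{4 \cdot 30^{2}}{17768} = 3192 \left(- \frac{1}{22545}\right) + 4 \cdot 900 \cdot \frac{1}{17768} = - \frac{1064}{7515} + 3600 \cdot \frac{1}{17768} = - \frac{1064}{7515} + \frac{450}{2221} = \frac{1018606}{16690815} \approx 0.061028$)
$\frac{-837 + u}{-23687 + 14707} = \frac{-837 + \frac{1018606}{16690815}}{-23687 + 14707} = - \frac{13969193549}{16690815 \left(-8980\right)} = \left(- \frac{13969193549}{16690815}\right) \left(- \frac{1}{8980}\right) = \frac{13969193549}{149883518700}$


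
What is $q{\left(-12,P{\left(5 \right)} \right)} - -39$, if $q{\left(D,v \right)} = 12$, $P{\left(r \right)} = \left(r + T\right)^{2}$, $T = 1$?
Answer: $51$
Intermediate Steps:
$P{\left(r \right)} = \left(1 + r\right)^{2}$ ($P{\left(r \right)} = \left(r + 1\right)^{2} = \left(1 + r\right)^{2}$)
$q{\left(-12,P{\left(5 \right)} \right)} - -39 = 12 - -39 = 12 + 39 = 51$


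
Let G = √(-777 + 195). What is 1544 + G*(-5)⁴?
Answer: 1544 + 625*I*√582 ≈ 1544.0 + 15078.0*I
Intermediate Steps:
G = I*√582 (G = √(-582) = I*√582 ≈ 24.125*I)
1544 + G*(-5)⁴ = 1544 + (I*√582)*(-5)⁴ = 1544 + (I*√582)*625 = 1544 + 625*I*√582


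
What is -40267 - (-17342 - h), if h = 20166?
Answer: -2759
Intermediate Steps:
-40267 - (-17342 - h) = -40267 - (-17342 - 1*20166) = -40267 - (-17342 - 20166) = -40267 - 1*(-37508) = -40267 + 37508 = -2759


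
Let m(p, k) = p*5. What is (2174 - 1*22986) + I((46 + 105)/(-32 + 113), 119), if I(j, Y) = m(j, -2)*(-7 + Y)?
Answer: -1601212/81 ≈ -19768.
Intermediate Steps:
m(p, k) = 5*p
I(j, Y) = 5*j*(-7 + Y) (I(j, Y) = (5*j)*(-7 + Y) = 5*j*(-7 + Y))
(2174 - 1*22986) + I((46 + 105)/(-32 + 113), 119) = (2174 - 1*22986) + 5*((46 + 105)/(-32 + 113))*(-7 + 119) = (2174 - 22986) + 5*(151/81)*112 = -20812 + 5*(151*(1/81))*112 = -20812 + 5*(151/81)*112 = -20812 + 84560/81 = -1601212/81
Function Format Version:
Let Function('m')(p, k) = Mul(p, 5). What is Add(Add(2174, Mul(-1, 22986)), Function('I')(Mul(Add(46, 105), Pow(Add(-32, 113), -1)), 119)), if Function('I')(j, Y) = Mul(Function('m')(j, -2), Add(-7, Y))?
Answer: Rational(-1601212, 81) ≈ -19768.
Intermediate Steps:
Function('m')(p, k) = Mul(5, p)
Function('I')(j, Y) = Mul(5, j, Add(-7, Y)) (Function('I')(j, Y) = Mul(Mul(5, j), Add(-7, Y)) = Mul(5, j, Add(-7, Y)))
Add(Add(2174, Mul(-1, 22986)), Function('I')(Mul(Add(46, 105), Pow(Add(-32, 113), -1)), 119)) = Add(Add(2174, Mul(-1, 22986)), Mul(5, Mul(Add(46, 105), Pow(Add(-32, 113), -1)), Add(-7, 119))) = Add(Add(2174, -22986), Mul(5, Mul(151, Pow(81, -1)), 112)) = Add(-20812, Mul(5, Mul(151, Rational(1, 81)), 112)) = Add(-20812, Mul(5, Rational(151, 81), 112)) = Add(-20812, Rational(84560, 81)) = Rational(-1601212, 81)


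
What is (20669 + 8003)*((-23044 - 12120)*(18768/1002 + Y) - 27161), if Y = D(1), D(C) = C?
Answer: -3452145127424/167 ≈ -2.0672e+10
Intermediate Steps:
Y = 1
(20669 + 8003)*((-23044 - 12120)*(18768/1002 + Y) - 27161) = (20669 + 8003)*((-23044 - 12120)*(18768/1002 + 1) - 27161) = 28672*(-35164*(18768*(1/1002) + 1) - 27161) = 28672*(-35164*(3128/167 + 1) - 27161) = 28672*(-35164*3295/167 - 27161) = 28672*(-115865380/167 - 27161) = 28672*(-120401267/167) = -3452145127424/167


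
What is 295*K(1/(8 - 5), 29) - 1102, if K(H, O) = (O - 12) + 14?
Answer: 8043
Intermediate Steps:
K(H, O) = 2 + O (K(H, O) = (-12 + O) + 14 = 2 + O)
295*K(1/(8 - 5), 29) - 1102 = 295*(2 + 29) - 1102 = 295*31 - 1102 = 9145 - 1102 = 8043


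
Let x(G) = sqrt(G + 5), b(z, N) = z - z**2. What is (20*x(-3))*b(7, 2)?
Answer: -840*sqrt(2) ≈ -1187.9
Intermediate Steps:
x(G) = sqrt(5 + G)
(20*x(-3))*b(7, 2) = (20*sqrt(5 - 3))*(7*(1 - 1*7)) = (20*sqrt(2))*(7*(1 - 7)) = (20*sqrt(2))*(7*(-6)) = (20*sqrt(2))*(-42) = -840*sqrt(2)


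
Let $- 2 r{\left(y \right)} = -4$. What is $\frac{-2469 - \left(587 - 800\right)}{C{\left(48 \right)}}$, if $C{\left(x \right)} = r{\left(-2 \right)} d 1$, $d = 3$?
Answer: $-376$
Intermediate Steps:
$r{\left(y \right)} = 2$ ($r{\left(y \right)} = \left(- \frac{1}{2}\right) \left(-4\right) = 2$)
$C{\left(x \right)} = 6$ ($C{\left(x \right)} = 2 \cdot 3 \cdot 1 = 6 \cdot 1 = 6$)
$\frac{-2469 - \left(587 - 800\right)}{C{\left(48 \right)}} = \frac{-2469 - \left(587 - 800\right)}{6} = \left(-2469 - \left(587 - 800\right)\right) \frac{1}{6} = \left(-2469 - -213\right) \frac{1}{6} = \left(-2469 + 213\right) \frac{1}{6} = \left(-2256\right) \frac{1}{6} = -376$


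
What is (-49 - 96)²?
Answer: 21025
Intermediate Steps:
(-49 - 96)² = (-145)² = 21025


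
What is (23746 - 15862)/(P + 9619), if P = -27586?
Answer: -2628/5989 ≈ -0.43880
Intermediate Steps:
(23746 - 15862)/(P + 9619) = (23746 - 15862)/(-27586 + 9619) = 7884/(-17967) = 7884*(-1/17967) = -2628/5989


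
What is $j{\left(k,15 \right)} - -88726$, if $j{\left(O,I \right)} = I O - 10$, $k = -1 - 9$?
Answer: $88566$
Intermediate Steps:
$k = -10$ ($k = -1 - 9 = -10$)
$j{\left(O,I \right)} = -10 + I O$
$j{\left(k,15 \right)} - -88726 = \left(-10 + 15 \left(-10\right)\right) - -88726 = \left(-10 - 150\right) + 88726 = -160 + 88726 = 88566$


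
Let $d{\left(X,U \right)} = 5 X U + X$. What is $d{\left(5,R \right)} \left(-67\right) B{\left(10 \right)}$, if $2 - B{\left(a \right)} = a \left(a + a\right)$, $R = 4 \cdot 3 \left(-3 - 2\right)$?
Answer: $-19832670$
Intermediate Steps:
$R = -60$ ($R = 12 \left(-3 - 2\right) = 12 \left(-5\right) = -60$)
$d{\left(X,U \right)} = X + 5 U X$ ($d{\left(X,U \right)} = 5 U X + X = X + 5 U X$)
$B{\left(a \right)} = 2 - 2 a^{2}$ ($B{\left(a \right)} = 2 - a \left(a + a\right) = 2 - a 2 a = 2 - 2 a^{2}$)
$d{\left(5,R \right)} \left(-67\right) B{\left(10 \right)} = 5 \left(1 + 5 \left(-60\right)\right) \left(-67\right) \left(2 - 2 \cdot 10^{2}\right) = 5 \left(1 - 300\right) \left(-67\right) \left(2 - 200\right) = 5 \left(-299\right) \left(-67\right) \left(2 - 200\right) = \left(-1495\right) \left(-67\right) \left(-198\right) = 100165 \left(-198\right) = -19832670$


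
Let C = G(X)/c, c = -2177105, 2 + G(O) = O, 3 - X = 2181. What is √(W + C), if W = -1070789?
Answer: I*√203012436009899593/435421 ≈ 1034.8*I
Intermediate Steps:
X = -2178 (X = 3 - 1*2181 = 3 - 2181 = -2178)
G(O) = -2 + O
C = 436/435421 (C = (-2 - 2178)/(-2177105) = -2180*(-1/2177105) = 436/435421 ≈ 0.0010013)
√(W + C) = √(-1070789 + 436/435421) = √(-466244016733/435421) = I*√203012436009899593/435421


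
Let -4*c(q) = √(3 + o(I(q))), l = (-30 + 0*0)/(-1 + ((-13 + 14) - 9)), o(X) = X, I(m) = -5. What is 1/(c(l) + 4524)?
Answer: 36192/163732609 + 2*I*√2/163732609 ≈ 0.00022104 + 1.7275e-8*I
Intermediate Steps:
l = 10/3 (l = (-30 + 0)/(-1 + (1 - 9)) = -30/(-1 - 8) = -30/(-9) = -30*(-⅑) = 10/3 ≈ 3.3333)
c(q) = -I*√2/4 (c(q) = -√(3 - 5)/4 = -I*√2/4)
1/(c(l) + 4524) = 1/(-I*√2/4 + 4524) = 1/(4524 - I*√2/4)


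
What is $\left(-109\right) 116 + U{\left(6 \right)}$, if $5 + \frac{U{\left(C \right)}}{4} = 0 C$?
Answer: $-12664$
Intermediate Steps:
$U{\left(C \right)} = -20$ ($U{\left(C \right)} = -20 + 4 \cdot 0 C = -20 + 4 \cdot 0 = -20 + 0 = -20$)
$\left(-109\right) 116 + U{\left(6 \right)} = \left(-109\right) 116 - 20 = -12644 - 20 = -12664$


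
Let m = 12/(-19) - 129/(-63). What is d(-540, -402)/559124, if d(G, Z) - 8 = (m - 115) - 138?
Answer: -48595/111545238 ≈ -0.00043565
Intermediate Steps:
m = 565/399 (m = 12*(-1/19) - 129*(-1/63) = -12/19 + 43/21 = 565/399 ≈ 1.4160)
d(G, Z) = -97190/399 (d(G, Z) = 8 + ((565/399 - 115) - 138) = 8 + (-45320/399 - 138) = 8 - 100382/399 = -97190/399)
d(-540, -402)/559124 = -97190/399/559124 = -97190/399*1/559124 = -48595/111545238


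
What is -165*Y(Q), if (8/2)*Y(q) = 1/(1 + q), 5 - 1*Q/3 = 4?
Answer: -165/16 ≈ -10.313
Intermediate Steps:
Q = 3 (Q = 15 - 3*4 = 15 - 12 = 3)
Y(q) = 1/(4*(1 + q))
-165*Y(Q) = -165/(4*(1 + 3)) = -165/(4*4) = -165*1/16 = -165/16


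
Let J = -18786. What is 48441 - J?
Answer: 67227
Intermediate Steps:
48441 - J = 48441 - 1*(-18786) = 48441 + 18786 = 67227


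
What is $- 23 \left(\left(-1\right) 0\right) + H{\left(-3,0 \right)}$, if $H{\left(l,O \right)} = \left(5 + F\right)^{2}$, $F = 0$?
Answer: $25$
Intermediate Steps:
$H{\left(l,O \right)} = 25$ ($H{\left(l,O \right)} = \left(5 + 0\right)^{2} = 5^{2} = 25$)
$- 23 \left(\left(-1\right) 0\right) + H{\left(-3,0 \right)} = - 23 \left(\left(-1\right) 0\right) + 25 = \left(-23\right) 0 + 25 = 0 + 25 = 25$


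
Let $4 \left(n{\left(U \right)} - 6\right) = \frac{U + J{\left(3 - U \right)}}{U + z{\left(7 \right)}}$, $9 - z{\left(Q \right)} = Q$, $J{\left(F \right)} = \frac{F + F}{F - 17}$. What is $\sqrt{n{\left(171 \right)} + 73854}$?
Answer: $\frac{3 \sqrt{33625125713095}}{64010} \approx 271.77$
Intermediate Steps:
$J{\left(F \right)} = \frac{2 F}{-17 + F}$
$z{\left(Q \right)} = 9 - Q$
$n{\left(U \right)} = 6 + \frac{U + \frac{2 \left(3 - U\right)}{-14 - U}}{4 \left(2 + U\right)}$ ($n{\left(U \right)} = 6 + \frac{\left(U + \frac{2 \left(3 - U\right)}{-17 - \left(-3 + U\right)}\right) \frac{1}{U + \left(9 - 7\right)}}{4} = 6 + \frac{\left(U + \frac{2 \left(3 - U\right)}{-14 - U}\right) \frac{1}{U + \left(9 - 7\right)}}{4} = 6 + \frac{\left(U + \frac{2 \left(3 - U\right)}{-14 - U}\right) \frac{1}{U + 2}}{4} = 6 + \frac{\left(U + \frac{2 \left(3 - U\right)}{-14 - U}\right) \frac{1}{2 + U}}{4} = 6 + \frac{\frac{1}{2 + U} \left(U + \frac{2 \left(3 - U\right)}{-14 - U}\right)}{4} = 6 + \frac{U + \frac{2 \left(3 - U\right)}{-14 - U}}{4 \left(2 + U\right)}$)
$\sqrt{n{\left(171 \right)} + 73854} = \sqrt{\frac{666 + 25 \cdot 171^{2} + 400 \cdot 171}{4 \left(28 + 171^{2} + 16 \cdot 171\right)} + 73854} = \sqrt{\frac{666 + 25 \cdot 29241 + 68400}{4 \left(28 + 29241 + 2736\right)} + 73854} = \sqrt{\frac{666 + 731025 + 68400}{4 \cdot 32005} + 73854} = \sqrt{\frac{1}{4} \cdot \frac{1}{32005} \cdot 800091 + 73854} = \sqrt{\frac{800091}{128020} + 73854} = \sqrt{\frac{9455589171}{128020}} = \frac{3 \sqrt{33625125713095}}{64010}$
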